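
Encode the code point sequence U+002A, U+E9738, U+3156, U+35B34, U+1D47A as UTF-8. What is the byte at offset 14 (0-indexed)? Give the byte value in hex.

0x91

U+002A → 1-byte form 2A at offsets 0–0.
U+E9738 → 4-byte form F3 A9 9C B8 at offsets 1–4.
U+3156 → 3-byte form E3 85 96 at offsets 5–7.
U+35B34 → 4-byte form F0 B5 AC B4 at offsets 8–11.
U+1D47A → 4-byte form F0 9D 91 BA at offsets 12–15.
Offset 14 falls in char 5's range; it's byte 3 of F0 9D 91 BA = 0x91.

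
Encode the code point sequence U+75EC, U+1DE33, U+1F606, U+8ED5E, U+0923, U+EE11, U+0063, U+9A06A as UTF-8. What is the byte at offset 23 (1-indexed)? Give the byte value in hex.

1-indexed offset 23 is 0-indexed offset 22.
U+75EC → 3-byte form E7 97 AC at offsets 0–2.
U+1DE33 → 4-byte form F0 9D B8 B3 at offsets 3–6.
U+1F606 → 4-byte form F0 9F 98 86 at offsets 7–10.
U+8ED5E → 4-byte form F2 8E B5 9E at offsets 11–14.
U+0923 → 3-byte form E0 A4 A3 at offsets 15–17.
U+EE11 → 3-byte form EE B8 91 at offsets 18–20.
U+0063 → 1-byte form 63 at offsets 21–21.
U+9A06A → 4-byte form F2 9A 81 AA at offsets 22–25.
Offset 22 falls in char 8's range; it's byte 1 of F2 9A 81 AA = 0xF2.

0xF2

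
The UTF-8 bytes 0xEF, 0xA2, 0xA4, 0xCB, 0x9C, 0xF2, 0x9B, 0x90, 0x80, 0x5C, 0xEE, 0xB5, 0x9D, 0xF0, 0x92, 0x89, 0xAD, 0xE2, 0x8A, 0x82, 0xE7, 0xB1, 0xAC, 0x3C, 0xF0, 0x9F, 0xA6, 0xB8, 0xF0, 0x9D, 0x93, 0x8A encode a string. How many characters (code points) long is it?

11

Byte at offset 0: 0xEF = 11101111 → 3-byte char (#1). Advance 3.
Byte at offset 3: 0xCB = 11001011 → 2-byte char (#2). Advance 2.
Byte at offset 5: 0xF2 = 11110010 → 4-byte char (#3). Advance 4.
Byte at offset 9: 0x5C = 01011100 → 1-byte char (#4). Advance 1.
Byte at offset 10: 0xEE = 11101110 → 3-byte char (#5). Advance 3.
Byte at offset 13: 0xF0 = 11110000 → 4-byte char (#6). Advance 4.
Byte at offset 17: 0xE2 = 11100010 → 3-byte char (#7). Advance 3.
Byte at offset 20: 0xE7 = 11100111 → 3-byte char (#8). Advance 3.
Byte at offset 23: 0x3C = 00111100 → 1-byte char (#9). Advance 1.
Byte at offset 24: 0xF0 = 11110000 → 4-byte char (#10). Advance 4.
Byte at offset 28: 0xF0 = 11110000 → 4-byte char (#11). Advance 4.
Reached end at offset 32 after 11 code points.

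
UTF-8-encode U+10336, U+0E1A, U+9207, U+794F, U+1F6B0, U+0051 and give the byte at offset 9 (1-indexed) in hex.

0x88

1-indexed offset 9 is 0-indexed offset 8.
U+10336 → 4-byte form F0 90 8C B6 at offsets 0–3.
U+0E1A → 3-byte form E0 B8 9A at offsets 4–6.
U+9207 → 3-byte form E9 88 87 at offsets 7–9.
Offset 8 falls in char 3's range; it's byte 2 of E9 88 87 = 0x88.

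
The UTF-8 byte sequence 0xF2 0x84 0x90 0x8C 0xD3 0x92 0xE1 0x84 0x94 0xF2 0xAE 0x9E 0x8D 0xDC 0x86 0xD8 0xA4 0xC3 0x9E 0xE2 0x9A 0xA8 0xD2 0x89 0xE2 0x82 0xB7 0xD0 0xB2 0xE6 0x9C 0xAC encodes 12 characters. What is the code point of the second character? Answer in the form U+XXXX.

Offset 0: leading byte 0xF2 = 11110010 → 4-byte char #1 = F2 84 90 8C.
Offset 4: leading byte 0xD3 = 11010011 → 2-byte char #2 = D3 92.
Leading byte 0xD3 = 11010011 matches 110xxxxx → 2-byte sequence.
Byte 1: 0xD3 = 11010011, payload 10011 (5 bits).
Byte 2: 0x92 = 10010010 (10xxxxxx ✓), payload 010010.
Concatenate: 10011010010 = 0x4D2 (11 bits → U+04D2).

U+04D2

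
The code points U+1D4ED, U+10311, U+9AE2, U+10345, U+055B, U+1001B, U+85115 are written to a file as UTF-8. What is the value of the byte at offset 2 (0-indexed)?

U+1D4ED → 4-byte form F0 9D 93 AD at offsets 0–3.
Offset 2 falls in char 1's range; it's byte 3 of F0 9D 93 AD = 0x93.

0x93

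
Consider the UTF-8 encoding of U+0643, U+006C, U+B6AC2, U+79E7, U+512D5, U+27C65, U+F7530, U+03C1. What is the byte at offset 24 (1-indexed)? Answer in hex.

0x81

1-indexed offset 24 is 0-indexed offset 23.
U+0643 → 2-byte form D9 83 at offsets 0–1.
U+006C → 1-byte form 6C at offsets 2–2.
U+B6AC2 → 4-byte form F2 B6 AB 82 at offsets 3–6.
U+79E7 → 3-byte form E7 A7 A7 at offsets 7–9.
U+512D5 → 4-byte form F1 91 8B 95 at offsets 10–13.
U+27C65 → 4-byte form F0 A7 B1 A5 at offsets 14–17.
U+F7530 → 4-byte form F3 B7 94 B0 at offsets 18–21.
U+03C1 → 2-byte form CF 81 at offsets 22–23.
Offset 23 falls in char 8's range; it's byte 2 of CF 81 = 0x81.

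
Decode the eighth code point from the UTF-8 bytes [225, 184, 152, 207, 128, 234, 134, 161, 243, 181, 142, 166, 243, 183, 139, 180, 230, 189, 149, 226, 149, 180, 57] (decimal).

Offset 0: leading byte 0xE1 = 11100001 → 3-byte char #1 = E1 B8 98.
Offset 3: leading byte 0xCF = 11001111 → 2-byte char #2 = CF 80.
Offset 5: leading byte 0xEA = 11101010 → 3-byte char #3 = EA 86 A1.
Offset 8: leading byte 0xF3 = 11110011 → 4-byte char #4 = F3 B5 8E A6.
Offset 12: leading byte 0xF3 = 11110011 → 4-byte char #5 = F3 B7 8B B4.
Offset 16: leading byte 0xE6 = 11100110 → 3-byte char #6 = E6 BD 95.
Offset 19: leading byte 0xE2 = 11100010 → 3-byte char #7 = E2 95 B4.
Offset 22: leading byte 0x39 = 00111001 → 1-byte char #8 = 39.
Leading byte 0x39 = 00111001 matches 0xxxxxxx → 1-byte sequence.
Byte 1: 0x39 = 00111001, payload 0111001 (7 bits).
Concatenate: 0111001 = 0x39 (7 bits → U+0039).

U+0039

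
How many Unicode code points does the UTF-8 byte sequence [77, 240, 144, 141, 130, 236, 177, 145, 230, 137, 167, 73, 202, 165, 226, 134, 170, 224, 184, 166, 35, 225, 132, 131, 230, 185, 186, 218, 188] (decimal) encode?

Byte at offset 0: 0x4D = 01001101 → 1-byte char (#1). Advance 1.
Byte at offset 1: 0xF0 = 11110000 → 4-byte char (#2). Advance 4.
Byte at offset 5: 0xEC = 11101100 → 3-byte char (#3). Advance 3.
Byte at offset 8: 0xE6 = 11100110 → 3-byte char (#4). Advance 3.
Byte at offset 11: 0x49 = 01001001 → 1-byte char (#5). Advance 1.
Byte at offset 12: 0xCA = 11001010 → 2-byte char (#6). Advance 2.
Byte at offset 14: 0xE2 = 11100010 → 3-byte char (#7). Advance 3.
Byte at offset 17: 0xE0 = 11100000 → 3-byte char (#8). Advance 3.
Byte at offset 20: 0x23 = 00100011 → 1-byte char (#9). Advance 1.
Byte at offset 21: 0xE1 = 11100001 → 3-byte char (#10). Advance 3.
Byte at offset 24: 0xE6 = 11100110 → 3-byte char (#11). Advance 3.
Byte at offset 27: 0xDA = 11011010 → 2-byte char (#12). Advance 2.
Reached end at offset 29 after 12 code points.

12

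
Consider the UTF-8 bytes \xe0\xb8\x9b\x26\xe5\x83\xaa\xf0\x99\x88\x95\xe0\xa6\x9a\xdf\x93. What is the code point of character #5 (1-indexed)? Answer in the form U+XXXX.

Offset 0: leading byte 0xE0 = 11100000 → 3-byte char #1 = E0 B8 9B.
Offset 3: leading byte 0x26 = 00100110 → 1-byte char #2 = 26.
Offset 4: leading byte 0xE5 = 11100101 → 3-byte char #3 = E5 83 AA.
Offset 7: leading byte 0xF0 = 11110000 → 4-byte char #4 = F0 99 88 95.
Offset 11: leading byte 0xE0 = 11100000 → 3-byte char #5 = E0 A6 9A.
Leading byte 0xE0 = 11100000 matches 1110xxxx → 3-byte sequence.
Byte 1: 0xE0 = 11100000, payload 0000 (4 bits).
Byte 2: 0xA6 = 10100110 (10xxxxxx ✓), payload 100110.
Byte 3: 0x9A = 10011010 (10xxxxxx ✓), payload 011010.
Concatenate: 0000100110011010 = 0x99A (16 bits → U+099A).

U+099A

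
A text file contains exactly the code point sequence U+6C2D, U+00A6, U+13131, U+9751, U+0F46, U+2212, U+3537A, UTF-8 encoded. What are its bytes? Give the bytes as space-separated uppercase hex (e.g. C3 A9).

U+6C2D: 3-byte form → E6 B0 AD.
U+00A6: 2-byte form → C2 A6.
U+13131: 4-byte form → F0 93 84 B1.
U+9751: 3-byte form → E9 9D 91.
U+0F46: 3-byte form → E0 BD 86.
U+2212: 3-byte form → E2 88 92.
U+3537A: 4-byte form → F0 B5 8D BA.
Concatenated (22 bytes): E6 B0 AD C2 A6 F0 93 84 B1 E9 9D 91 E0 BD 86 E2 88 92 F0 B5 8D BA.

E6 B0 AD C2 A6 F0 93 84 B1 E9 9D 91 E0 BD 86 E2 88 92 F0 B5 8D BA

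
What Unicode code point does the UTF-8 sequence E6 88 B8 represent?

Leading byte 0xE6 = 11100110 matches 1110xxxx → 3-byte sequence.
Byte 1: 0xE6 = 11100110, payload 0110 (4 bits).
Byte 2: 0x88 = 10001000 (10xxxxxx ✓), payload 001000.
Byte 3: 0xB8 = 10111000 (10xxxxxx ✓), payload 111000.
Concatenate: 0110001000111000 = 0x6238 (16 bits → U+6238).

U+6238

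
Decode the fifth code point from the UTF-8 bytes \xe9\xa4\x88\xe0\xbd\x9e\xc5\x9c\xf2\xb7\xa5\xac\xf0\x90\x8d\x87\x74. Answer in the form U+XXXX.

U+10347

Offset 0: leading byte 0xE9 = 11101001 → 3-byte char #1 = E9 A4 88.
Offset 3: leading byte 0xE0 = 11100000 → 3-byte char #2 = E0 BD 9E.
Offset 6: leading byte 0xC5 = 11000101 → 2-byte char #3 = C5 9C.
Offset 8: leading byte 0xF2 = 11110010 → 4-byte char #4 = F2 B7 A5 AC.
Offset 12: leading byte 0xF0 = 11110000 → 4-byte char #5 = F0 90 8D 87.
Leading byte 0xF0 = 11110000 matches 11110xxx → 4-byte sequence.
Byte 1: 0xF0 = 11110000, payload 000 (3 bits).
Byte 2: 0x90 = 10010000 (10xxxxxx ✓), payload 010000.
Byte 3: 0x8D = 10001101 (10xxxxxx ✓), payload 001101.
Byte 4: 0x87 = 10000111 (10xxxxxx ✓), payload 000111.
Concatenate: 000010000001101000111 = 0x10347 (21 bits → U+10347).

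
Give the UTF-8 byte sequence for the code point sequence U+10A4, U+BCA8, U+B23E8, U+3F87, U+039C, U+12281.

U+10A4: 3-byte form → E1 82 A4.
U+BCA8: 3-byte form → EB B2 A8.
U+B23E8: 4-byte form → F2 B2 8F A8.
U+3F87: 3-byte form → E3 BE 87.
U+039C: 2-byte form → CE 9C.
U+12281: 4-byte form → F0 92 8A 81.
Concatenated (19 bytes): E1 82 A4 EB B2 A8 F2 B2 8F A8 E3 BE 87 CE 9C F0 92 8A 81.

E1 82 A4 EB B2 A8 F2 B2 8F A8 E3 BE 87 CE 9C F0 92 8A 81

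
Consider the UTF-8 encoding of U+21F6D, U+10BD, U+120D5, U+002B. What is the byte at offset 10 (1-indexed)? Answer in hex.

1-indexed offset 10 is 0-indexed offset 9.
U+21F6D → 4-byte form F0 A1 BD AD at offsets 0–3.
U+10BD → 3-byte form E1 82 BD at offsets 4–6.
U+120D5 → 4-byte form F0 92 83 95 at offsets 7–10.
Offset 9 falls in char 3's range; it's byte 3 of F0 92 83 95 = 0x83.

0x83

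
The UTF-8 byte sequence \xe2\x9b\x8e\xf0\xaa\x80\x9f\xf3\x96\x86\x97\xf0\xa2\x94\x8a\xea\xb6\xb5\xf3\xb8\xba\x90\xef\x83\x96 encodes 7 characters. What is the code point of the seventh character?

Offset 0: leading byte 0xE2 = 11100010 → 3-byte char #1 = E2 9B 8E.
Offset 3: leading byte 0xF0 = 11110000 → 4-byte char #2 = F0 AA 80 9F.
Offset 7: leading byte 0xF3 = 11110011 → 4-byte char #3 = F3 96 86 97.
Offset 11: leading byte 0xF0 = 11110000 → 4-byte char #4 = F0 A2 94 8A.
Offset 15: leading byte 0xEA = 11101010 → 3-byte char #5 = EA B6 B5.
Offset 18: leading byte 0xF3 = 11110011 → 4-byte char #6 = F3 B8 BA 90.
Offset 22: leading byte 0xEF = 11101111 → 3-byte char #7 = EF 83 96.
Leading byte 0xEF = 11101111 matches 1110xxxx → 3-byte sequence.
Byte 1: 0xEF = 11101111, payload 1111 (4 bits).
Byte 2: 0x83 = 10000011 (10xxxxxx ✓), payload 000011.
Byte 3: 0x96 = 10010110 (10xxxxxx ✓), payload 010110.
Concatenate: 1111000011010110 = 0xF0D6 (16 bits → U+F0D6).

U+F0D6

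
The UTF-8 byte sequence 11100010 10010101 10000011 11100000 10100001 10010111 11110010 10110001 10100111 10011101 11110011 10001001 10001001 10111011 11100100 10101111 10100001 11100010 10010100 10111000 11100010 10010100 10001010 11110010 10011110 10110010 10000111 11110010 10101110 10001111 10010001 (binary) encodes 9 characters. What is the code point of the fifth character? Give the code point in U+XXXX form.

Offset 0: leading byte 0xE2 = 11100010 → 3-byte char #1 = E2 95 83.
Offset 3: leading byte 0xE0 = 11100000 → 3-byte char #2 = E0 A1 97.
Offset 6: leading byte 0xF2 = 11110010 → 4-byte char #3 = F2 B1 A7 9D.
Offset 10: leading byte 0xF3 = 11110011 → 4-byte char #4 = F3 89 89 BB.
Offset 14: leading byte 0xE4 = 11100100 → 3-byte char #5 = E4 AF A1.
Leading byte 0xE4 = 11100100 matches 1110xxxx → 3-byte sequence.
Byte 1: 0xE4 = 11100100, payload 0100 (4 bits).
Byte 2: 0xAF = 10101111 (10xxxxxx ✓), payload 101111.
Byte 3: 0xA1 = 10100001 (10xxxxxx ✓), payload 100001.
Concatenate: 0100101111100001 = 0x4BE1 (16 bits → U+4BE1).

U+4BE1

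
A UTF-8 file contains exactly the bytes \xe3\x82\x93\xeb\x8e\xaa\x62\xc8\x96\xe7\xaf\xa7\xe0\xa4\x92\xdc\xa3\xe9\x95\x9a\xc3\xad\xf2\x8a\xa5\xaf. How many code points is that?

10

Byte at offset 0: 0xE3 = 11100011 → 3-byte char (#1). Advance 3.
Byte at offset 3: 0xEB = 11101011 → 3-byte char (#2). Advance 3.
Byte at offset 6: 0x62 = 01100010 → 1-byte char (#3). Advance 1.
Byte at offset 7: 0xC8 = 11001000 → 2-byte char (#4). Advance 2.
Byte at offset 9: 0xE7 = 11100111 → 3-byte char (#5). Advance 3.
Byte at offset 12: 0xE0 = 11100000 → 3-byte char (#6). Advance 3.
Byte at offset 15: 0xDC = 11011100 → 2-byte char (#7). Advance 2.
Byte at offset 17: 0xE9 = 11101001 → 3-byte char (#8). Advance 3.
Byte at offset 20: 0xC3 = 11000011 → 2-byte char (#9). Advance 2.
Byte at offset 22: 0xF2 = 11110010 → 4-byte char (#10). Advance 4.
Reached end at offset 26 after 10 code points.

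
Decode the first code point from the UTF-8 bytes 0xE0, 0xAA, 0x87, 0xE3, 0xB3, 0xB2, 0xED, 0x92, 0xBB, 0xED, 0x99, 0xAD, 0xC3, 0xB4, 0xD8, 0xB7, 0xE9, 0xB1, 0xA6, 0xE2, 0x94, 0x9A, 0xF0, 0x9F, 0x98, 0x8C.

U+0A87

Offset 0: leading byte 0xE0 = 11100000 → 3-byte char #1 = E0 AA 87.
Leading byte 0xE0 = 11100000 matches 1110xxxx → 3-byte sequence.
Byte 1: 0xE0 = 11100000, payload 0000 (4 bits).
Byte 2: 0xAA = 10101010 (10xxxxxx ✓), payload 101010.
Byte 3: 0x87 = 10000111 (10xxxxxx ✓), payload 000111.
Concatenate: 0000101010000111 = 0xA87 (16 bits → U+0A87).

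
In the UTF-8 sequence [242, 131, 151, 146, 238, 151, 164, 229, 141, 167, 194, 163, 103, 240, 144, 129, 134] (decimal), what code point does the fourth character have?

U+00A3

Offset 0: leading byte 0xF2 = 11110010 → 4-byte char #1 = F2 83 97 92.
Offset 4: leading byte 0xEE = 11101110 → 3-byte char #2 = EE 97 A4.
Offset 7: leading byte 0xE5 = 11100101 → 3-byte char #3 = E5 8D A7.
Offset 10: leading byte 0xC2 = 11000010 → 2-byte char #4 = C2 A3.
Leading byte 0xC2 = 11000010 matches 110xxxxx → 2-byte sequence.
Byte 1: 0xC2 = 11000010, payload 00010 (5 bits).
Byte 2: 0xA3 = 10100011 (10xxxxxx ✓), payload 100011.
Concatenate: 00010100011 = 0xA3 (11 bits → U+00A3).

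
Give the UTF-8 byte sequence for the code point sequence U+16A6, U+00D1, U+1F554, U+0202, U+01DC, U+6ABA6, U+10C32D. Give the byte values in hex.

U+16A6: 3-byte form → E1 9A A6.
U+00D1: 2-byte form → C3 91.
U+1F554: 4-byte form → F0 9F 95 94.
U+0202: 2-byte form → C8 82.
U+01DC: 2-byte form → C7 9C.
U+6ABA6: 4-byte form → F1 AA AE A6.
U+10C32D: 4-byte form → F4 8C 8C AD.
Concatenated (21 bytes): E1 9A A6 C3 91 F0 9F 95 94 C8 82 C7 9C F1 AA AE A6 F4 8C 8C AD.

E1 9A A6 C3 91 F0 9F 95 94 C8 82 C7 9C F1 AA AE A6 F4 8C 8C AD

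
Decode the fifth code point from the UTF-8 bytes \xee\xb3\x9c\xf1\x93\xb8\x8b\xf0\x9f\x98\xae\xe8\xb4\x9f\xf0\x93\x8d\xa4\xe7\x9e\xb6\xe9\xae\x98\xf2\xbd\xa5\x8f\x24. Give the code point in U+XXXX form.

U+13364

Offset 0: leading byte 0xEE = 11101110 → 3-byte char #1 = EE B3 9C.
Offset 3: leading byte 0xF1 = 11110001 → 4-byte char #2 = F1 93 B8 8B.
Offset 7: leading byte 0xF0 = 11110000 → 4-byte char #3 = F0 9F 98 AE.
Offset 11: leading byte 0xE8 = 11101000 → 3-byte char #4 = E8 B4 9F.
Offset 14: leading byte 0xF0 = 11110000 → 4-byte char #5 = F0 93 8D A4.
Leading byte 0xF0 = 11110000 matches 11110xxx → 4-byte sequence.
Byte 1: 0xF0 = 11110000, payload 000 (3 bits).
Byte 2: 0x93 = 10010011 (10xxxxxx ✓), payload 010011.
Byte 3: 0x8D = 10001101 (10xxxxxx ✓), payload 001101.
Byte 4: 0xA4 = 10100100 (10xxxxxx ✓), payload 100100.
Concatenate: 000010011001101100100 = 0x13364 (21 bits → U+13364).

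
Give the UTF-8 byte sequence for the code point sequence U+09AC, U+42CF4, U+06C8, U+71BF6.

E0 A6 AC F1 82 B3 B4 DB 88 F1 B1 AF B6

U+09AC: 3-byte form → E0 A6 AC.
U+42CF4: 4-byte form → F1 82 B3 B4.
U+06C8: 2-byte form → DB 88.
U+71BF6: 4-byte form → F1 B1 AF B6.
Concatenated (13 bytes): E0 A6 AC F1 82 B3 B4 DB 88 F1 B1 AF B6.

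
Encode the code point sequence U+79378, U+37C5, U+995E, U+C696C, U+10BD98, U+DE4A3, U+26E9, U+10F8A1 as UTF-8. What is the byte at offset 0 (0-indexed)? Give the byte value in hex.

0xF1

U+79378 → 4-byte form F1 B9 8D B8 at offsets 0–3.
Offset 0 falls in char 1's range; it's byte 1 of F1 B9 8D B8 = 0xF1.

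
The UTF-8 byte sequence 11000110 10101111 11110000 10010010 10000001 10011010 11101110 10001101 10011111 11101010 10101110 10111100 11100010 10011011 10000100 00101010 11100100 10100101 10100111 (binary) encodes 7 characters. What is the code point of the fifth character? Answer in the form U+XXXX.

Offset 0: leading byte 0xC6 = 11000110 → 2-byte char #1 = C6 AF.
Offset 2: leading byte 0xF0 = 11110000 → 4-byte char #2 = F0 92 81 9A.
Offset 6: leading byte 0xEE = 11101110 → 3-byte char #3 = EE 8D 9F.
Offset 9: leading byte 0xEA = 11101010 → 3-byte char #4 = EA AE BC.
Offset 12: leading byte 0xE2 = 11100010 → 3-byte char #5 = E2 9B 84.
Leading byte 0xE2 = 11100010 matches 1110xxxx → 3-byte sequence.
Byte 1: 0xE2 = 11100010, payload 0010 (4 bits).
Byte 2: 0x9B = 10011011 (10xxxxxx ✓), payload 011011.
Byte 3: 0x84 = 10000100 (10xxxxxx ✓), payload 000100.
Concatenate: 0010011011000100 = 0x26C4 (16 bits → U+26C4).

U+26C4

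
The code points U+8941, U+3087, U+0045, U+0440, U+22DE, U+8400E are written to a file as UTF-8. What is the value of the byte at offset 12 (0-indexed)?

U+8941 → 3-byte form E8 A5 81 at offsets 0–2.
U+3087 → 3-byte form E3 82 87 at offsets 3–5.
U+0045 → 1-byte form 45 at offsets 6–6.
U+0440 → 2-byte form D1 80 at offsets 7–8.
U+22DE → 3-byte form E2 8B 9E at offsets 9–11.
U+8400E → 4-byte form F2 84 80 8E at offsets 12–15.
Offset 12 falls in char 6's range; it's byte 1 of F2 84 80 8E = 0xF2.

0xF2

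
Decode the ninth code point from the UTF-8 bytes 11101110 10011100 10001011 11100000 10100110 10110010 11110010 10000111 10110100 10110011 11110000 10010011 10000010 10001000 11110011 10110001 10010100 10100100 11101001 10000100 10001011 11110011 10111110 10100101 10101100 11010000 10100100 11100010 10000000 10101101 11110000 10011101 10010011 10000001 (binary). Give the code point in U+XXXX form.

Offset 0: leading byte 0xEE = 11101110 → 3-byte char #1 = EE 9C 8B.
Offset 3: leading byte 0xE0 = 11100000 → 3-byte char #2 = E0 A6 B2.
Offset 6: leading byte 0xF2 = 11110010 → 4-byte char #3 = F2 87 B4 B3.
Offset 10: leading byte 0xF0 = 11110000 → 4-byte char #4 = F0 93 82 88.
Offset 14: leading byte 0xF3 = 11110011 → 4-byte char #5 = F3 B1 94 A4.
Offset 18: leading byte 0xE9 = 11101001 → 3-byte char #6 = E9 84 8B.
Offset 21: leading byte 0xF3 = 11110011 → 4-byte char #7 = F3 BE A5 AC.
Offset 25: leading byte 0xD0 = 11010000 → 2-byte char #8 = D0 A4.
Offset 27: leading byte 0xE2 = 11100010 → 3-byte char #9 = E2 80 AD.
Leading byte 0xE2 = 11100010 matches 1110xxxx → 3-byte sequence.
Byte 1: 0xE2 = 11100010, payload 0010 (4 bits).
Byte 2: 0x80 = 10000000 (10xxxxxx ✓), payload 000000.
Byte 3: 0xAD = 10101101 (10xxxxxx ✓), payload 101101.
Concatenate: 0010000000101101 = 0x202D (16 bits → U+202D).

U+202D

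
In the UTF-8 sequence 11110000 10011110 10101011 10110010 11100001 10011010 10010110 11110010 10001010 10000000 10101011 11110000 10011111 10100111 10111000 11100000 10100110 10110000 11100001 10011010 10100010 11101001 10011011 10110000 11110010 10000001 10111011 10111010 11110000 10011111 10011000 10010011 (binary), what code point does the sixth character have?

Offset 0: leading byte 0xF0 = 11110000 → 4-byte char #1 = F0 9E AB B2.
Offset 4: leading byte 0xE1 = 11100001 → 3-byte char #2 = E1 9A 96.
Offset 7: leading byte 0xF2 = 11110010 → 4-byte char #3 = F2 8A 80 AB.
Offset 11: leading byte 0xF0 = 11110000 → 4-byte char #4 = F0 9F A7 B8.
Offset 15: leading byte 0xE0 = 11100000 → 3-byte char #5 = E0 A6 B0.
Offset 18: leading byte 0xE1 = 11100001 → 3-byte char #6 = E1 9A A2.
Leading byte 0xE1 = 11100001 matches 1110xxxx → 3-byte sequence.
Byte 1: 0xE1 = 11100001, payload 0001 (4 bits).
Byte 2: 0x9A = 10011010 (10xxxxxx ✓), payload 011010.
Byte 3: 0xA2 = 10100010 (10xxxxxx ✓), payload 100010.
Concatenate: 0001011010100010 = 0x16A2 (16 bits → U+16A2).

U+16A2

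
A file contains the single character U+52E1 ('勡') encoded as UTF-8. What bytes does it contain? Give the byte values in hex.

E5 8B A1

U+52E1 = 0x52E1 = 21217 decimal. In range U+0800–U+FFFF → 3-byte form: 1110xxxx 10xxxxxx 10xxxxxx.
Binary (16 bits): 0101001011100001.
Split 4+6+6: 0101 | 001011 | 100001.
Byte 1: 11100101 = 0xE5.
Byte 2: 10001011 = 0x8B.
Byte 3: 10100001 = 0xA1.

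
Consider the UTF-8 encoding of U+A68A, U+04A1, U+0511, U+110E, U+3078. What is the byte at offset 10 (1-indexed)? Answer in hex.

0x8E

1-indexed offset 10 is 0-indexed offset 9.
U+A68A → 3-byte form EA 9A 8A at offsets 0–2.
U+04A1 → 2-byte form D2 A1 at offsets 3–4.
U+0511 → 2-byte form D4 91 at offsets 5–6.
U+110E → 3-byte form E1 84 8E at offsets 7–9.
Offset 9 falls in char 4's range; it's byte 3 of E1 84 8E = 0x8E.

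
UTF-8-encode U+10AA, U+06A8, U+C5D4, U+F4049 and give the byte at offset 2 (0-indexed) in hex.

U+10AA → 3-byte form E1 82 AA at offsets 0–2.
Offset 2 falls in char 1's range; it's byte 3 of E1 82 AA = 0xAA.

0xAA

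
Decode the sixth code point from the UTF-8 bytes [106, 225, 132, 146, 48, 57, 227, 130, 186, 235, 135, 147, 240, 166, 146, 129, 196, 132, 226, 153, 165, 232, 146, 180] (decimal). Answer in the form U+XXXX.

U+B1D3

Offset 0: leading byte 0x6A = 01101010 → 1-byte char #1 = 6A.
Offset 1: leading byte 0xE1 = 11100001 → 3-byte char #2 = E1 84 92.
Offset 4: leading byte 0x30 = 00110000 → 1-byte char #3 = 30.
Offset 5: leading byte 0x39 = 00111001 → 1-byte char #4 = 39.
Offset 6: leading byte 0xE3 = 11100011 → 3-byte char #5 = E3 82 BA.
Offset 9: leading byte 0xEB = 11101011 → 3-byte char #6 = EB 87 93.
Leading byte 0xEB = 11101011 matches 1110xxxx → 3-byte sequence.
Byte 1: 0xEB = 11101011, payload 1011 (4 bits).
Byte 2: 0x87 = 10000111 (10xxxxxx ✓), payload 000111.
Byte 3: 0x93 = 10010011 (10xxxxxx ✓), payload 010011.
Concatenate: 1011000111010011 = 0xB1D3 (16 bits → U+B1D3).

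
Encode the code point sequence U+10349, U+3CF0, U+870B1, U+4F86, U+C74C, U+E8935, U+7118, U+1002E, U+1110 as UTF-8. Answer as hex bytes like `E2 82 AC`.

F0 90 8D 89 E3 B3 B0 F2 87 82 B1 E4 BE 86 EC 9D 8C F3 A8 A4 B5 E7 84 98 F0 90 80 AE E1 84 90

U+10349: 4-byte form → F0 90 8D 89.
U+3CF0: 3-byte form → E3 B3 B0.
U+870B1: 4-byte form → F2 87 82 B1.
U+4F86: 3-byte form → E4 BE 86.
U+C74C: 3-byte form → EC 9D 8C.
U+E8935: 4-byte form → F3 A8 A4 B5.
U+7118: 3-byte form → E7 84 98.
U+1002E: 4-byte form → F0 90 80 AE.
U+1110: 3-byte form → E1 84 90.
Concatenated (31 bytes): F0 90 8D 89 E3 B3 B0 F2 87 82 B1 E4 BE 86 EC 9D 8C F3 A8 A4 B5 E7 84 98 F0 90 80 AE E1 84 90.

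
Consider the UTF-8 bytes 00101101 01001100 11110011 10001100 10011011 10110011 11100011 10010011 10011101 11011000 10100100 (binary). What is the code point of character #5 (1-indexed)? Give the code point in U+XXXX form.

U+0624

Offset 0: leading byte 0x2D = 00101101 → 1-byte char #1 = 2D.
Offset 1: leading byte 0x4C = 01001100 → 1-byte char #2 = 4C.
Offset 2: leading byte 0xF3 = 11110011 → 4-byte char #3 = F3 8C 9B B3.
Offset 6: leading byte 0xE3 = 11100011 → 3-byte char #4 = E3 93 9D.
Offset 9: leading byte 0xD8 = 11011000 → 2-byte char #5 = D8 A4.
Leading byte 0xD8 = 11011000 matches 110xxxxx → 2-byte sequence.
Byte 1: 0xD8 = 11011000, payload 11000 (5 bits).
Byte 2: 0xA4 = 10100100 (10xxxxxx ✓), payload 100100.
Concatenate: 11000100100 = 0x624 (11 bits → U+0624).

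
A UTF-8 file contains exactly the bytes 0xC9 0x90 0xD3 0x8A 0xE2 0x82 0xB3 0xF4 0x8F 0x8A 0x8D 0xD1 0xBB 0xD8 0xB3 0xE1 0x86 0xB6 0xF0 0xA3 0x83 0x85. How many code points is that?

Byte at offset 0: 0xC9 = 11001001 → 2-byte char (#1). Advance 2.
Byte at offset 2: 0xD3 = 11010011 → 2-byte char (#2). Advance 2.
Byte at offset 4: 0xE2 = 11100010 → 3-byte char (#3). Advance 3.
Byte at offset 7: 0xF4 = 11110100 → 4-byte char (#4). Advance 4.
Byte at offset 11: 0xD1 = 11010001 → 2-byte char (#5). Advance 2.
Byte at offset 13: 0xD8 = 11011000 → 2-byte char (#6). Advance 2.
Byte at offset 15: 0xE1 = 11100001 → 3-byte char (#7). Advance 3.
Byte at offset 18: 0xF0 = 11110000 → 4-byte char (#8). Advance 4.
Reached end at offset 22 after 8 code points.

8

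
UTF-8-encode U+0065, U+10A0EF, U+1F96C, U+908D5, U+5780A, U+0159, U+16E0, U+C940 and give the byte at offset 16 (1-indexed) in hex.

0xA0

1-indexed offset 16 is 0-indexed offset 15.
U+0065 → 1-byte form 65 at offsets 0–0.
U+10A0EF → 4-byte form F4 8A 83 AF at offsets 1–4.
U+1F96C → 4-byte form F0 9F A5 AC at offsets 5–8.
U+908D5 → 4-byte form F2 90 A3 95 at offsets 9–12.
U+5780A → 4-byte form F1 97 A0 8A at offsets 13–16.
Offset 15 falls in char 5's range; it's byte 3 of F1 97 A0 8A = 0xA0.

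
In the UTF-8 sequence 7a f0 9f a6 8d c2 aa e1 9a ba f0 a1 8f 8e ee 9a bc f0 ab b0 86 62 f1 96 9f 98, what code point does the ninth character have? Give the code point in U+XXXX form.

Offset 0: leading byte 0x7A = 01111010 → 1-byte char #1 = 7A.
Offset 1: leading byte 0xF0 = 11110000 → 4-byte char #2 = F0 9F A6 8D.
Offset 5: leading byte 0xC2 = 11000010 → 2-byte char #3 = C2 AA.
Offset 7: leading byte 0xE1 = 11100001 → 3-byte char #4 = E1 9A BA.
Offset 10: leading byte 0xF0 = 11110000 → 4-byte char #5 = F0 A1 8F 8E.
Offset 14: leading byte 0xEE = 11101110 → 3-byte char #6 = EE 9A BC.
Offset 17: leading byte 0xF0 = 11110000 → 4-byte char #7 = F0 AB B0 86.
Offset 21: leading byte 0x62 = 01100010 → 1-byte char #8 = 62.
Offset 22: leading byte 0xF1 = 11110001 → 4-byte char #9 = F1 96 9F 98.
Leading byte 0xF1 = 11110001 matches 11110xxx → 4-byte sequence.
Byte 1: 0xF1 = 11110001, payload 001 (3 bits).
Byte 2: 0x96 = 10010110 (10xxxxxx ✓), payload 010110.
Byte 3: 0x9F = 10011111 (10xxxxxx ✓), payload 011111.
Byte 4: 0x98 = 10011000 (10xxxxxx ✓), payload 011000.
Concatenate: 001010110011111011000 = 0x567D8 (21 bits → U+567D8).

U+567D8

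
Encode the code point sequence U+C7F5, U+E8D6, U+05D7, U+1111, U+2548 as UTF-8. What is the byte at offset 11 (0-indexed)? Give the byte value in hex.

0xE2

U+C7F5 → 3-byte form EC 9F B5 at offsets 0–2.
U+E8D6 → 3-byte form EE A3 96 at offsets 3–5.
U+05D7 → 2-byte form D7 97 at offsets 6–7.
U+1111 → 3-byte form E1 84 91 at offsets 8–10.
U+2548 → 3-byte form E2 95 88 at offsets 11–13.
Offset 11 falls in char 5's range; it's byte 1 of E2 95 88 = 0xE2.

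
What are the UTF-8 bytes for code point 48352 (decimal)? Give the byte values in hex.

U+BCE0 = 0xBCE0 = 48352 decimal. In range U+0800–U+FFFF → 3-byte form: 1110xxxx 10xxxxxx 10xxxxxx.
Binary (16 bits): 1011110011100000.
Split 4+6+6: 1011 | 110011 | 100000.
Byte 1: 11101011 = 0xEB.
Byte 2: 10110011 = 0xB3.
Byte 3: 10100000 = 0xA0.

EB B3 A0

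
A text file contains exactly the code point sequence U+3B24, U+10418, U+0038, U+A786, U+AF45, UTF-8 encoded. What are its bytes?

E3 AC A4 F0 90 90 98 38 EA 9E 86 EA BD 85

U+3B24: 3-byte form → E3 AC A4.
U+10418: 4-byte form → F0 90 90 98.
U+0038: 1-byte form → 38.
U+A786: 3-byte form → EA 9E 86.
U+AF45: 3-byte form → EA BD 85.
Concatenated (14 bytes): E3 AC A4 F0 90 90 98 38 EA 9E 86 EA BD 85.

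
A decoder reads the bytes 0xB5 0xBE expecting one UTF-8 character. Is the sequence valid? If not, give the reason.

invalid (continuation byte with no leading byte)

Byte 0xB5 = 10110101 has the form 10xxxxxx — a continuation byte — but there is no preceding leading byte.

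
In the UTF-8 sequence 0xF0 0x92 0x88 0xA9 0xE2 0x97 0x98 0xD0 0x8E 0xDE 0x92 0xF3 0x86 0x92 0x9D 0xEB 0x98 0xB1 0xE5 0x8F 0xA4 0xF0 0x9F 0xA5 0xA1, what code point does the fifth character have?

Offset 0: leading byte 0xF0 = 11110000 → 4-byte char #1 = F0 92 88 A9.
Offset 4: leading byte 0xE2 = 11100010 → 3-byte char #2 = E2 97 98.
Offset 7: leading byte 0xD0 = 11010000 → 2-byte char #3 = D0 8E.
Offset 9: leading byte 0xDE = 11011110 → 2-byte char #4 = DE 92.
Offset 11: leading byte 0xF3 = 11110011 → 4-byte char #5 = F3 86 92 9D.
Leading byte 0xF3 = 11110011 matches 11110xxx → 4-byte sequence.
Byte 1: 0xF3 = 11110011, payload 011 (3 bits).
Byte 2: 0x86 = 10000110 (10xxxxxx ✓), payload 000110.
Byte 3: 0x92 = 10010010 (10xxxxxx ✓), payload 010010.
Byte 4: 0x9D = 10011101 (10xxxxxx ✓), payload 011101.
Concatenate: 011000110010010011101 = 0xC649D (21 bits → U+C649D).

U+C649D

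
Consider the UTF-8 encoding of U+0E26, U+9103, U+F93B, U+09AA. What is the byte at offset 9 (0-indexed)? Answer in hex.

0xE0

U+0E26 → 3-byte form E0 B8 A6 at offsets 0–2.
U+9103 → 3-byte form E9 84 83 at offsets 3–5.
U+F93B → 3-byte form EF A4 BB at offsets 6–8.
U+09AA → 3-byte form E0 A6 AA at offsets 9–11.
Offset 9 falls in char 4's range; it's byte 1 of E0 A6 AA = 0xE0.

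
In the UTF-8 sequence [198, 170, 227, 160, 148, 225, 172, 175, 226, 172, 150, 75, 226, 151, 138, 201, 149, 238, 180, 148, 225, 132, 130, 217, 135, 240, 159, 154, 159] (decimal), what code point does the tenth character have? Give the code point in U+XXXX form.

U+0647

Offset 0: leading byte 0xC6 = 11000110 → 2-byte char #1 = C6 AA.
Offset 2: leading byte 0xE3 = 11100011 → 3-byte char #2 = E3 A0 94.
Offset 5: leading byte 0xE1 = 11100001 → 3-byte char #3 = E1 AC AF.
Offset 8: leading byte 0xE2 = 11100010 → 3-byte char #4 = E2 AC 96.
Offset 11: leading byte 0x4B = 01001011 → 1-byte char #5 = 4B.
Offset 12: leading byte 0xE2 = 11100010 → 3-byte char #6 = E2 97 8A.
Offset 15: leading byte 0xC9 = 11001001 → 2-byte char #7 = C9 95.
Offset 17: leading byte 0xEE = 11101110 → 3-byte char #8 = EE B4 94.
Offset 20: leading byte 0xE1 = 11100001 → 3-byte char #9 = E1 84 82.
Offset 23: leading byte 0xD9 = 11011001 → 2-byte char #10 = D9 87.
Leading byte 0xD9 = 11011001 matches 110xxxxx → 2-byte sequence.
Byte 1: 0xD9 = 11011001, payload 11001 (5 bits).
Byte 2: 0x87 = 10000111 (10xxxxxx ✓), payload 000111.
Concatenate: 11001000111 = 0x647 (11 bits → U+0647).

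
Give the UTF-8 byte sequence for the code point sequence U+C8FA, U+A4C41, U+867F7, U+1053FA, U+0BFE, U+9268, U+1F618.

EC A3 BA F2 A4 B1 81 F2 86 9F B7 F4 85 8F BA E0 AF BE E9 89 A8 F0 9F 98 98

U+C8FA: 3-byte form → EC A3 BA.
U+A4C41: 4-byte form → F2 A4 B1 81.
U+867F7: 4-byte form → F2 86 9F B7.
U+1053FA: 4-byte form → F4 85 8F BA.
U+0BFE: 3-byte form → E0 AF BE.
U+9268: 3-byte form → E9 89 A8.
U+1F618: 4-byte form → F0 9F 98 98.
Concatenated (25 bytes): EC A3 BA F2 A4 B1 81 F2 86 9F B7 F4 85 8F BA E0 AF BE E9 89 A8 F0 9F 98 98.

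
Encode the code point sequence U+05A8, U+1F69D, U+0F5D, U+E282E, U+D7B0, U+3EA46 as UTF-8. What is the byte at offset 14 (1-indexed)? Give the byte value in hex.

0xED

1-indexed offset 14 is 0-indexed offset 13.
U+05A8 → 2-byte form D6 A8 at offsets 0–1.
U+1F69D → 4-byte form F0 9F 9A 9D at offsets 2–5.
U+0F5D → 3-byte form E0 BD 9D at offsets 6–8.
U+E282E → 4-byte form F3 A2 A0 AE at offsets 9–12.
U+D7B0 → 3-byte form ED 9E B0 at offsets 13–15.
Offset 13 falls in char 5's range; it's byte 1 of ED 9E B0 = 0xED.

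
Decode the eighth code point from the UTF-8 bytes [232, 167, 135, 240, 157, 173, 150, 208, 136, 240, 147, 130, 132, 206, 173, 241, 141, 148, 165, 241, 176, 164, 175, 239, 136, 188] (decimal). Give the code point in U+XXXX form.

U+F23C

Offset 0: leading byte 0xE8 = 11101000 → 3-byte char #1 = E8 A7 87.
Offset 3: leading byte 0xF0 = 11110000 → 4-byte char #2 = F0 9D AD 96.
Offset 7: leading byte 0xD0 = 11010000 → 2-byte char #3 = D0 88.
Offset 9: leading byte 0xF0 = 11110000 → 4-byte char #4 = F0 93 82 84.
Offset 13: leading byte 0xCE = 11001110 → 2-byte char #5 = CE AD.
Offset 15: leading byte 0xF1 = 11110001 → 4-byte char #6 = F1 8D 94 A5.
Offset 19: leading byte 0xF1 = 11110001 → 4-byte char #7 = F1 B0 A4 AF.
Offset 23: leading byte 0xEF = 11101111 → 3-byte char #8 = EF 88 BC.
Leading byte 0xEF = 11101111 matches 1110xxxx → 3-byte sequence.
Byte 1: 0xEF = 11101111, payload 1111 (4 bits).
Byte 2: 0x88 = 10001000 (10xxxxxx ✓), payload 001000.
Byte 3: 0xBC = 10111100 (10xxxxxx ✓), payload 111100.
Concatenate: 1111001000111100 = 0xF23C (16 bits → U+F23C).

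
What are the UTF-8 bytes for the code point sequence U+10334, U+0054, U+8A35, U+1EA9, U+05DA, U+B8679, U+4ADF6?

U+10334: 4-byte form → F0 90 8C B4.
U+0054: 1-byte form → 54.
U+8A35: 3-byte form → E8 A8 B5.
U+1EA9: 3-byte form → E1 BA A9.
U+05DA: 2-byte form → D7 9A.
U+B8679: 4-byte form → F2 B8 99 B9.
U+4ADF6: 4-byte form → F1 8A B7 B6.
Concatenated (21 bytes): F0 90 8C B4 54 E8 A8 B5 E1 BA A9 D7 9A F2 B8 99 B9 F1 8A B7 B6.

F0 90 8C B4 54 E8 A8 B5 E1 BA A9 D7 9A F2 B8 99 B9 F1 8A B7 B6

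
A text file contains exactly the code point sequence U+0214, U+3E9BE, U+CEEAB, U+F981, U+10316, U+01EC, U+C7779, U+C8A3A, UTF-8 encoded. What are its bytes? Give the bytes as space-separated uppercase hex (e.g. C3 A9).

C8 94 F0 BE A6 BE F3 8E BA AB EF A6 81 F0 90 8C 96 C7 AC F3 87 9D B9 F3 88 A8 BA

U+0214: 2-byte form → C8 94.
U+3E9BE: 4-byte form → F0 BE A6 BE.
U+CEEAB: 4-byte form → F3 8E BA AB.
U+F981: 3-byte form → EF A6 81.
U+10316: 4-byte form → F0 90 8C 96.
U+01EC: 2-byte form → C7 AC.
U+C7779: 4-byte form → F3 87 9D B9.
U+C8A3A: 4-byte form → F3 88 A8 BA.
Concatenated (27 bytes): C8 94 F0 BE A6 BE F3 8E BA AB EF A6 81 F0 90 8C 96 C7 AC F3 87 9D B9 F3 88 A8 BA.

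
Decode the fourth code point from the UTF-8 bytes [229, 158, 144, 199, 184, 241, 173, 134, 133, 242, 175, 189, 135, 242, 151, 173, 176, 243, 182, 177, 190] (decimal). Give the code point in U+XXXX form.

U+AFF47

Offset 0: leading byte 0xE5 = 11100101 → 3-byte char #1 = E5 9E 90.
Offset 3: leading byte 0xC7 = 11000111 → 2-byte char #2 = C7 B8.
Offset 5: leading byte 0xF1 = 11110001 → 4-byte char #3 = F1 AD 86 85.
Offset 9: leading byte 0xF2 = 11110010 → 4-byte char #4 = F2 AF BD 87.
Leading byte 0xF2 = 11110010 matches 11110xxx → 4-byte sequence.
Byte 1: 0xF2 = 11110010, payload 010 (3 bits).
Byte 2: 0xAF = 10101111 (10xxxxxx ✓), payload 101111.
Byte 3: 0xBD = 10111101 (10xxxxxx ✓), payload 111101.
Byte 4: 0x87 = 10000111 (10xxxxxx ✓), payload 000111.
Concatenate: 010101111111101000111 = 0xAFF47 (21 bits → U+AFF47).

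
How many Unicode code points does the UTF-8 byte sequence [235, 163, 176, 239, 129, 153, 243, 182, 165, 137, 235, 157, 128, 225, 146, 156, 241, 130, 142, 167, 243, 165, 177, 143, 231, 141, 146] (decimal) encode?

Byte at offset 0: 0xEB = 11101011 → 3-byte char (#1). Advance 3.
Byte at offset 3: 0xEF = 11101111 → 3-byte char (#2). Advance 3.
Byte at offset 6: 0xF3 = 11110011 → 4-byte char (#3). Advance 4.
Byte at offset 10: 0xEB = 11101011 → 3-byte char (#4). Advance 3.
Byte at offset 13: 0xE1 = 11100001 → 3-byte char (#5). Advance 3.
Byte at offset 16: 0xF1 = 11110001 → 4-byte char (#6). Advance 4.
Byte at offset 20: 0xF3 = 11110011 → 4-byte char (#7). Advance 4.
Byte at offset 24: 0xE7 = 11100111 → 3-byte char (#8). Advance 3.
Reached end at offset 27 after 8 code points.

8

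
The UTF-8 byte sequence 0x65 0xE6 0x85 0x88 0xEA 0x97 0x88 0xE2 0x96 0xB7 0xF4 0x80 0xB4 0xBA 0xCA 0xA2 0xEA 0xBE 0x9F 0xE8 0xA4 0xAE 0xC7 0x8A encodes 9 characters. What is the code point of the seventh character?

Offset 0: leading byte 0x65 = 01100101 → 1-byte char #1 = 65.
Offset 1: leading byte 0xE6 = 11100110 → 3-byte char #2 = E6 85 88.
Offset 4: leading byte 0xEA = 11101010 → 3-byte char #3 = EA 97 88.
Offset 7: leading byte 0xE2 = 11100010 → 3-byte char #4 = E2 96 B7.
Offset 10: leading byte 0xF4 = 11110100 → 4-byte char #5 = F4 80 B4 BA.
Offset 14: leading byte 0xCA = 11001010 → 2-byte char #6 = CA A2.
Offset 16: leading byte 0xEA = 11101010 → 3-byte char #7 = EA BE 9F.
Leading byte 0xEA = 11101010 matches 1110xxxx → 3-byte sequence.
Byte 1: 0xEA = 11101010, payload 1010 (4 bits).
Byte 2: 0xBE = 10111110 (10xxxxxx ✓), payload 111110.
Byte 3: 0x9F = 10011111 (10xxxxxx ✓), payload 011111.
Concatenate: 1010111110011111 = 0xAF9F (16 bits → U+AF9F).

U+AF9F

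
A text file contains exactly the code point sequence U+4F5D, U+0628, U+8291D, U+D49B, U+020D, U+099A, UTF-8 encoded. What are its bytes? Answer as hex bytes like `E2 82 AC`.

E4 BD 9D D8 A8 F2 82 A4 9D ED 92 9B C8 8D E0 A6 9A

U+4F5D: 3-byte form → E4 BD 9D.
U+0628: 2-byte form → D8 A8.
U+8291D: 4-byte form → F2 82 A4 9D.
U+D49B: 3-byte form → ED 92 9B.
U+020D: 2-byte form → C8 8D.
U+099A: 3-byte form → E0 A6 9A.
Concatenated (17 bytes): E4 BD 9D D8 A8 F2 82 A4 9D ED 92 9B C8 8D E0 A6 9A.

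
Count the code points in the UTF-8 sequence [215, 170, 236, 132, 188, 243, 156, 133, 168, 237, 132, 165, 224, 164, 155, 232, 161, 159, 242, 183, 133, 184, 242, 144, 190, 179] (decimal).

8

Byte at offset 0: 0xD7 = 11010111 → 2-byte char (#1). Advance 2.
Byte at offset 2: 0xEC = 11101100 → 3-byte char (#2). Advance 3.
Byte at offset 5: 0xF3 = 11110011 → 4-byte char (#3). Advance 4.
Byte at offset 9: 0xED = 11101101 → 3-byte char (#4). Advance 3.
Byte at offset 12: 0xE0 = 11100000 → 3-byte char (#5). Advance 3.
Byte at offset 15: 0xE8 = 11101000 → 3-byte char (#6). Advance 3.
Byte at offset 18: 0xF2 = 11110010 → 4-byte char (#7). Advance 4.
Byte at offset 22: 0xF2 = 11110010 → 4-byte char (#8). Advance 4.
Reached end at offset 26 after 8 code points.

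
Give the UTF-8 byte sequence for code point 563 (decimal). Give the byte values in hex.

U+0233 = 0x233 = 563 decimal. In range U+0080–U+07FF → 2-byte form: 110xxxxx 10xxxxxx.
Binary (11 bits): 01000110011.
Split 5+6: 01000 | 110011.
Byte 1: 11001000 = 0xC8.
Byte 2: 10110011 = 0xB3.

C8 B3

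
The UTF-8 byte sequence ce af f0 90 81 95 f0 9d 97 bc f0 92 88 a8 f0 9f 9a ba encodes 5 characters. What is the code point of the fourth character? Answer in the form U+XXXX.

U+12228

Offset 0: leading byte 0xCE = 11001110 → 2-byte char #1 = CE AF.
Offset 2: leading byte 0xF0 = 11110000 → 4-byte char #2 = F0 90 81 95.
Offset 6: leading byte 0xF0 = 11110000 → 4-byte char #3 = F0 9D 97 BC.
Offset 10: leading byte 0xF0 = 11110000 → 4-byte char #4 = F0 92 88 A8.
Leading byte 0xF0 = 11110000 matches 11110xxx → 4-byte sequence.
Byte 1: 0xF0 = 11110000, payload 000 (3 bits).
Byte 2: 0x92 = 10010010 (10xxxxxx ✓), payload 010010.
Byte 3: 0x88 = 10001000 (10xxxxxx ✓), payload 001000.
Byte 4: 0xA8 = 10101000 (10xxxxxx ✓), payload 101000.
Concatenate: 000010010001000101000 = 0x12228 (21 bits → U+12228).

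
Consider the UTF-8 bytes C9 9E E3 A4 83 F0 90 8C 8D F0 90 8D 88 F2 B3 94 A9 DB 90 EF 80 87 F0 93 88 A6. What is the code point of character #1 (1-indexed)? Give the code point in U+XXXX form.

U+025E

Offset 0: leading byte 0xC9 = 11001001 → 2-byte char #1 = C9 9E.
Leading byte 0xC9 = 11001001 matches 110xxxxx → 2-byte sequence.
Byte 1: 0xC9 = 11001001, payload 01001 (5 bits).
Byte 2: 0x9E = 10011110 (10xxxxxx ✓), payload 011110.
Concatenate: 01001011110 = 0x25E (11 bits → U+025E).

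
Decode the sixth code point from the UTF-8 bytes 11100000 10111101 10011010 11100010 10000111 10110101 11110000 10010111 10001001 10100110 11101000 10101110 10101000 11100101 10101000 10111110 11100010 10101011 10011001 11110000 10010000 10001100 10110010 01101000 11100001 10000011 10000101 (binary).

Offset 0: leading byte 0xE0 = 11100000 → 3-byte char #1 = E0 BD 9A.
Offset 3: leading byte 0xE2 = 11100010 → 3-byte char #2 = E2 87 B5.
Offset 6: leading byte 0xF0 = 11110000 → 4-byte char #3 = F0 97 89 A6.
Offset 10: leading byte 0xE8 = 11101000 → 3-byte char #4 = E8 AE A8.
Offset 13: leading byte 0xE5 = 11100101 → 3-byte char #5 = E5 A8 BE.
Offset 16: leading byte 0xE2 = 11100010 → 3-byte char #6 = E2 AB 99.
Leading byte 0xE2 = 11100010 matches 1110xxxx → 3-byte sequence.
Byte 1: 0xE2 = 11100010, payload 0010 (4 bits).
Byte 2: 0xAB = 10101011 (10xxxxxx ✓), payload 101011.
Byte 3: 0x99 = 10011001 (10xxxxxx ✓), payload 011001.
Concatenate: 0010101011011001 = 0x2AD9 (16 bits → U+2AD9).

U+2AD9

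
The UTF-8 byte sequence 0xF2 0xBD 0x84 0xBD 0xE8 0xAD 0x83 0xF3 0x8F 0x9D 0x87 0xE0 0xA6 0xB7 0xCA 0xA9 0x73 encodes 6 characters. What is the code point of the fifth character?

Offset 0: leading byte 0xF2 = 11110010 → 4-byte char #1 = F2 BD 84 BD.
Offset 4: leading byte 0xE8 = 11101000 → 3-byte char #2 = E8 AD 83.
Offset 7: leading byte 0xF3 = 11110011 → 4-byte char #3 = F3 8F 9D 87.
Offset 11: leading byte 0xE0 = 11100000 → 3-byte char #4 = E0 A6 B7.
Offset 14: leading byte 0xCA = 11001010 → 2-byte char #5 = CA A9.
Leading byte 0xCA = 11001010 matches 110xxxxx → 2-byte sequence.
Byte 1: 0xCA = 11001010, payload 01010 (5 bits).
Byte 2: 0xA9 = 10101001 (10xxxxxx ✓), payload 101001.
Concatenate: 01010101001 = 0x2A9 (11 bits → U+02A9).

U+02A9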